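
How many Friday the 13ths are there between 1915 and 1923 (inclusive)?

Friday-the-13ths by year:
1915: Aug
1916: Oct
1917: Apr, Jul
1918: Sep, Dec
1919: Jun
1920: Feb, Aug
1921: May
1922: Jan, Oct
1923: Apr, Jul

14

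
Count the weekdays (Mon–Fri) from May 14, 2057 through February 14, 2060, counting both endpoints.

720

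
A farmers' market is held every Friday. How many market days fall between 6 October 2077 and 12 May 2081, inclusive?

6 October 2077 is a Wednesday.
That's 1315 days from start to end, counting both.
1315 = 7 × 187 + 6, so there are 187 full weeks plus 6 extra days.
Each full week contributes one Friday: 187 so far.
The 6 extra days are Wednesday, Thursday, Friday, Saturday, Sunday, Monday — 1 of them qualifies.
Total: 187 + 1 = 188.

188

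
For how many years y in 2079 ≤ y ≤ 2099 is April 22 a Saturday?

3

Day of week of April 22 in each year:
2079: Sat ✓, 2080: Mon, 2081: Tue, 2082: Wed, 2083: Thu, 2084: Sat ✓, 2085: Sun, 2086: Mon, 2087: Tue, 2088: Thu, 2089: Fri, 2090: Sat ✓, 2091: Sun, 2092: Tue, 2093: Wed, 2094: Thu, 2095: Fri, 2096: Sun, 2097: Mon, 2098: Tue, 2099: Wed
Saturdays: 2079, 2084, 2090.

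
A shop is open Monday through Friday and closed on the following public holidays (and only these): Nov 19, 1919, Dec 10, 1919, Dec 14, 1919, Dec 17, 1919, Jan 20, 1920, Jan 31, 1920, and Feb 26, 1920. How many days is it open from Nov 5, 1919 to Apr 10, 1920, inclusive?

Nov 5, 1919 is a Wednesday.
The range spans 158 days (inclusive of both endpoints).
158 = 7 × 22 + 4, so there are 22 full weeks plus 4 extra days.
Each full week contributes 5 weekdays (Mon–Fri): 22 × 5 = 110.
The 4 extra days are Wed, Thu, Fri, Sat — 3 of them qualify.
Total: 110 + 3 = 113.
Holidays: Nov 19, 1919 (Wed); Dec 10, 1919 (Wed); Dec 14, 1919 (Sun); Dec 17, 1919 (Wed); Jan 20, 1920 (Tue); Jan 31, 1920 (Sat); Feb 26, 1920 (Thu).
5 of the 7 holidays fall on weekdays; the rest are weekends and were already excluded.
Business days: 113 − 5 = 108.

108 business days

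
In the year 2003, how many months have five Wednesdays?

5

A month has five Wednesdays exactly when Wednesday falls within its first (length − 28) days.
Jan: 31 days, starts Wed → 5 of Wed, Thu, Fri ✓
Feb: 28 days, starts Sat → 5 of (none)
Mar: 31 days, starts Sat → 5 of Sat, Sun, Mon
Apr: 30 days, starts Tue → 5 of Tue, Wed ✓
May: 31 days, starts Thu → 5 of Thu, Fri, Sat
Jun: 30 days, starts Sun → 5 of Sun, Mon
Jul: 31 days, starts Tue → 5 of Tue, Wed, Thu ✓
Aug: 31 days, starts Fri → 5 of Fri, Sat, Sun
Sep: 30 days, starts Mon → 5 of Mon, Tue
Oct: 31 days, starts Wed → 5 of Wed, Thu, Fri ✓
Nov: 30 days, starts Sat → 5 of Sat, Sun
Dec: 31 days, starts Mon → 5 of Mon, Tue, Wed ✓
Months with five Wednesdays: Jan, Apr, Jul, Oct, Dec.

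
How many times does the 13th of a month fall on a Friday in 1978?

The 13th falls on a Friday when the month's 13th has weekday Fri.
Jan 13 is Fri ✓; Feb 13 is Mon; Mar 13 is Mon; Apr 13 is Thu; May 13 is Sat; Jun 13 is Tue; Jul 13 is Thu; Aug 13 is Sun; Sep 13 is Wed; Oct 13 is Fri ✓; Nov 13 is Mon; Dec 13 is Wed.
Friday the 13ths: Jan, Oct.

2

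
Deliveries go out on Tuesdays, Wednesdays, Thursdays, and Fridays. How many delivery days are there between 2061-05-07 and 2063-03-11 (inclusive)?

384

2061-05-07 is a Saturday.
That's 674 days from start to end, counting both.
674 = 7 × 96 + 2, so there are 96 full weeks plus 2 extra days.
Each full week contributes 4 days from the set (Tue, Wed, Thu, Fri): 96 × 4 = 384.
The 2 extra days are Saturday, Sunday — none qualify.
Total: 384 + 0 = 384.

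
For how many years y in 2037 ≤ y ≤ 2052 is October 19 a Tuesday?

Day of week of October 19 in each year:
2037: Mon, 2038: Tue ✓, 2039: Wed, 2040: Fri, 2041: Sat, 2042: Sun, 2043: Mon, 2044: Wed, 2045: Thu, 2046: Fri, 2047: Sat, 2048: Mon, 2049: Tue ✓, 2050: Wed, 2051: Thu, 2052: Sat
Tuesdays: 2038, 2049.

2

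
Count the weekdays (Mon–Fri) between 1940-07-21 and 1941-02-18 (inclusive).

1940-07-21 is a Sunday.
From 1940-07-21 to 1941-02-18 is 213 days inclusive.
213 = 7 × 30 + 3, so there are 30 full weeks plus 3 extra days.
Each full week contributes 5 weekdays (Mon–Fri): 30 × 5 = 150.
The 3 extra days are Sun, Mon, Tue — 2 of them qualify.
Total: 150 + 2 = 152.

152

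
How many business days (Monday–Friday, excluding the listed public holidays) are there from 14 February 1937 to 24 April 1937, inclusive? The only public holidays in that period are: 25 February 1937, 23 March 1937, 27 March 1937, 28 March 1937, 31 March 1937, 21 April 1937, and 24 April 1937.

46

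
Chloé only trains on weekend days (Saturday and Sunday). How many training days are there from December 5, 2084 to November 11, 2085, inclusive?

98

December 5, 2084 is a Tuesday.
From December 5, 2084 to November 11, 2085 is 342 days inclusive.
342 = 7 × 48 + 6, so there are 48 full weeks plus 6 extra days.
Each full week contributes 2 weekend days (Sat, Sun): 48 × 2 = 96.
The 6 extra days are Tuesday, Wednesday, Thursday, Friday, Saturday, Sunday — 2 of them qualify.
Total: 96 + 2 = 98.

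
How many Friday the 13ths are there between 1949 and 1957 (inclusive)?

Friday-the-13ths by year:
1949: May
1950: Jan, Oct
1951: Apr, Jul
1952: Jun
1953: Feb, Mar, Nov
1954: Aug
1955: May
1956: Jan, Apr, Jul
1957: Sep, Dec

16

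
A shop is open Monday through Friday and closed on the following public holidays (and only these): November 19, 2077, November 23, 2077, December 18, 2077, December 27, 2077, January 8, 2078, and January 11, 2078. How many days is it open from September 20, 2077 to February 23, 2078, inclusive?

109

September 20, 2077 is a Monday.
That's 157 days from start to end, counting both.
157 = 7 × 22 + 3, so there are 22 full weeks plus 3 extra days.
Each full week contributes 5 weekdays (Mon–Fri): 22 × 5 = 110.
The 3 extra days are Monday, Tuesday, Wednesday — 3 of them qualify.
Total: 110 + 3 = 113.
Holidays: November 19, 2077 (Fri); November 23, 2077 (Tue); December 18, 2077 (Sat); December 27, 2077 (Mon); January 8, 2078 (Sat); January 11, 2078 (Tue).
4 of the 6 holidays fall on weekdays; the rest are weekends and were already excluded.
Business days: 113 − 4 = 109.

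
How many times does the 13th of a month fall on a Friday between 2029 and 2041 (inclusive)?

Friday-the-13ths by year:
2029: Apr, Jul
2030: Sep, Dec
2031: Jun
2032: Feb, Aug
2033: May
2034: Jan, Oct
2035: Apr, Jul
2036: Jun
2037: Feb, Mar, Nov
2038: Aug
2039: May
2040: Jan, Apr, Jul
2041: Sep, Dec

23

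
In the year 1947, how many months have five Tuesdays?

4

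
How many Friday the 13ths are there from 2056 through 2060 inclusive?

8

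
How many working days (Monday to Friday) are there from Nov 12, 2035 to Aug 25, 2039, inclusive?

Nov 12, 2035 is a Monday.
The range spans 1383 days (inclusive of both endpoints).
1383 = 7 × 197 + 4, so there are 197 full weeks plus 4 extra days.
Each full week contributes 5 weekdays (Mon–Fri): 197 × 5 = 985.
The 4 extra days are Mon, Tue, Wed, Thu — 4 of them qualify.
Total: 985 + 4 = 989.

989 weekdays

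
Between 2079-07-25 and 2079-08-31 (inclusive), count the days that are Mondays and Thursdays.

2079-07-25 is a Tuesday.
The range spans 38 days (inclusive of both endpoints).
38 = 7 × 5 + 3, so there are 5 full weeks plus 3 extra days.
Each full week contributes 2 days from the set (Mon, Thu): 5 × 2 = 10.
The 3 extra days are Tue, Wed, Thu — 1 of them qualifies.
Total: 10 + 1 = 11.

11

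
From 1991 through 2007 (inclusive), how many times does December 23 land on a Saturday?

3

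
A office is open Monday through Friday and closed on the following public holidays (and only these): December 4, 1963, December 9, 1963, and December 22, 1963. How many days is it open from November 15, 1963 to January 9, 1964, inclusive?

November 15, 1963 is a Friday.
From November 15, 1963 to January 9, 1964 is 56 days inclusive.
56 = 7 × 8, so the span is exactly 8 full weeks.
Each full week contributes 5 weekdays (Mon–Fri): 8 × 5 = 40.
Holidays: December 4, 1963 (Wed); December 9, 1963 (Mon); December 22, 1963 (Sun).
2 of the 3 holidays fall on weekdays; the rest are weekends and were already excluded.
Business days: 40 − 2 = 38.

38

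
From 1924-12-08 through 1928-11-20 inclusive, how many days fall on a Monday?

207 Mondays

1924-12-08 is a Monday.
That's 1444 days from start to end, counting both.
1444 = 7 × 206 + 2, so there are 206 full weeks plus 2 extra days.
Each full week contributes one Monday: 206 so far.
The 2 extra days are Mon, Tue — 1 of them qualifies.
Total: 206 + 1 = 207.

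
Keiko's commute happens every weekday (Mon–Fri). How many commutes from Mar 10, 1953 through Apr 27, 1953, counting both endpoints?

Mar 10, 1953 is a Tuesday.
The range spans 49 days (inclusive of both endpoints).
49 = 7 × 7, so the span is exactly 7 full weeks.
Each full week contributes 5 weekdays (Mon–Fri): 7 × 5 = 35.

35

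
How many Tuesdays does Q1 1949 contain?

13

1949-01-01 is a Saturday.
From 1949-01-01 to 1949-03-31 is 90 days inclusive.
90 = 7 × 12 + 6, so there are 12 full weeks plus 6 extra days.
Each full week contributes one Tuesday: 12 so far.
The 6 extra days are Sat, Sun, Mon, Tue, Wed, Thu — 1 of them qualifies.
Total: 12 + 1 = 13.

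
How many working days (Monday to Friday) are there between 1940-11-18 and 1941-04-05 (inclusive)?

1940-11-18 is a Monday.
From 1940-11-18 to 1941-04-05 is 139 days inclusive.
139 = 7 × 19 + 6, so there are 19 full weeks plus 6 extra days.
Each full week contributes 5 weekdays (Mon–Fri): 19 × 5 = 95.
The 6 extra days are Mon, Tue, Wed, Thu, Fri, Sat — 5 of them qualify.
Total: 95 + 5 = 100.

100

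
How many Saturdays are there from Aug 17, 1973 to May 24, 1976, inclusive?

Aug 17, 1973 is a Friday.
The range spans 1012 days (inclusive of both endpoints).
1012 = 7 × 144 + 4, so there are 144 full weeks plus 4 extra days.
Each full week contributes one Saturday: 144 so far.
The 4 extra days are Friday, Saturday, Sunday, Monday — 1 of them qualifies.
Total: 144 + 1 = 145.

145 Saturdays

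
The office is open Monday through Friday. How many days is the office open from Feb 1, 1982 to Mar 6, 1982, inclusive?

25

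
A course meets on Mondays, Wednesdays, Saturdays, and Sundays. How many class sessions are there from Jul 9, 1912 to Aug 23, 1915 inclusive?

Jul 9, 1912 is a Tuesday.
That's 1141 days from start to end, counting both.
1141 = 7 × 163, so the span is exactly 163 full weeks.
Each full week contributes 4 days from the set (Mon, Wed, Sat, Sun): 163 × 4 = 652.
Total: 652.

652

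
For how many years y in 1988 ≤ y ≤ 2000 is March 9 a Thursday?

Day of week of March 9 in each year:
1988: Wed, 1989: Thu ✓, 1990: Fri, 1991: Sat, 1992: Mon, 1993: Tue, 1994: Wed, 1995: Thu ✓, 1996: Sat, 1997: Sun, 1998: Mon, 1999: Tue, 2000: Thu ✓
Thursdays: 1989, 1995, 2000.

3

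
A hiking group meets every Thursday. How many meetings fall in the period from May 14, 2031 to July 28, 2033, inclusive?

116

May 14, 2031 is a Wednesday.
The range spans 807 days (inclusive of both endpoints).
807 = 7 × 115 + 2, so there are 115 full weeks plus 2 extra days.
Each full week contributes one Thursday: 115 so far.
The 2 extra days are Wednesday, Thursday — 1 of them qualifies.
Total: 115 + 1 = 116.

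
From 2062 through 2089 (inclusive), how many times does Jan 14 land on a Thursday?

4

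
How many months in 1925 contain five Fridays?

4

A month has five Fridays exactly when Friday falls within its first (length − 28) days.
Jan: 31 days, starts Thu → 5 of Thu, Fri, Sat ✓
Feb: 28 days, starts Sun → 5 of (none)
Mar: 31 days, starts Sun → 5 of Sun, Mon, Tue
Apr: 30 days, starts Wed → 5 of Wed, Thu
May: 31 days, starts Fri → 5 of Fri, Sat, Sun ✓
Jun: 30 days, starts Mon → 5 of Mon, Tue
Jul: 31 days, starts Wed → 5 of Wed, Thu, Fri ✓
Aug: 31 days, starts Sat → 5 of Sat, Sun, Mon
Sep: 30 days, starts Tue → 5 of Tue, Wed
Oct: 31 days, starts Thu → 5 of Thu, Fri, Sat ✓
Nov: 30 days, starts Sun → 5 of Sun, Mon
Dec: 31 days, starts Tue → 5 of Tue, Wed, Thu
Months with five Fridays: Jan, May, Jul, Oct.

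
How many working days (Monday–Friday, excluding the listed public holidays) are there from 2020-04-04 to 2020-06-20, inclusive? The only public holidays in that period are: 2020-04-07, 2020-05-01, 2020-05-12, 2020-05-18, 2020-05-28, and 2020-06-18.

49

2020-04-04 is a Saturday.
From 2020-04-04 to 2020-06-20 is 78 days inclusive.
78 = 7 × 11 + 1, so there are 11 full weeks plus 1 extra day.
Each full week contributes 5 weekdays (Mon–Fri): 11 × 5 = 55.
The 1 extra day is Sat — none qualify.
Total: 55 + 0 = 55.
Holidays: 2020-04-07 (Tue); 2020-05-01 (Fri); 2020-05-12 (Tue); 2020-05-18 (Mon); 2020-05-28 (Thu); 2020-06-18 (Thu).
All 6 holidays fall on weekdays, so subtract 6.
Business days: 55 − 6 = 49.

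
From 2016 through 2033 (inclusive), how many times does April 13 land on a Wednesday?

3

Day of week of April 13 in each year:
2016: Wed ✓, 2017: Thu, 2018: Fri, 2019: Sat, 2020: Mon, 2021: Tue, 2022: Wed ✓, 2023: Thu, 2024: Sat, 2025: Sun, 2026: Mon, 2027: Tue, 2028: Thu, 2029: Fri, 2030: Sat, 2031: Sun, 2032: Tue, 2033: Wed ✓
Wednesdays: 2016, 2022, 2033.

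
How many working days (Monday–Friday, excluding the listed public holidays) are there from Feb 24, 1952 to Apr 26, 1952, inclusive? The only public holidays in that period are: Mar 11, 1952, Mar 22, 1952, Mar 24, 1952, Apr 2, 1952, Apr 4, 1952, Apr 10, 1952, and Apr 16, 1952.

39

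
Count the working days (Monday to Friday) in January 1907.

23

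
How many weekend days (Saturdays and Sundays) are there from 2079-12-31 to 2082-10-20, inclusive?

293

2079-12-31 is a Sunday.
The range spans 1025 days (inclusive of both endpoints).
1025 = 7 × 146 + 3, so there are 146 full weeks plus 3 extra days.
Each full week contributes 2 weekend days (Sat, Sun): 146 × 2 = 292.
The 3 extra days are Sun, Mon, Tue — 1 of them qualifies.
Total: 292 + 1 = 293.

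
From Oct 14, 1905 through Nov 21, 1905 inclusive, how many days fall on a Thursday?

Oct 14, 1905 is a Saturday.
The range spans 39 days (inclusive of both endpoints).
39 = 7 × 5 + 4, so there are 5 full weeks plus 4 extra days.
Each full week contributes one Thursday: 5 so far.
The 4 extra days are Saturday, Sunday, Monday, Tuesday — none qualify.
Total: 5 + 0 = 5.

5 Thursdays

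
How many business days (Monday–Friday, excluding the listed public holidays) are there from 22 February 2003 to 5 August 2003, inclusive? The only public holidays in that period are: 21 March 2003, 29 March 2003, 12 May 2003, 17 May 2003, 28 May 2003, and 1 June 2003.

22 February 2003 is a Saturday.
The range spans 165 days (inclusive of both endpoints).
165 = 7 × 23 + 4, so there are 23 full weeks plus 4 extra days.
Each full week contributes 5 weekdays (Mon–Fri): 23 × 5 = 115.
The 4 extra days are Saturday, Sunday, Monday, Tuesday — 2 of them qualify.
Total: 115 + 2 = 117.
Holidays: 21 March 2003 (Fri); 29 March 2003 (Sat); 12 May 2003 (Mon); 17 May 2003 (Sat); 28 May 2003 (Wed); 1 June 2003 (Sun).
3 of the 6 holidays fall on weekdays; the rest are weekends and were already excluded.
Business days: 117 − 3 = 114.

114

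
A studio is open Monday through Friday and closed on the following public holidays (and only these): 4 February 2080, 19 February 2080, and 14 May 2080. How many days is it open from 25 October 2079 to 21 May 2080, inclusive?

25 October 2079 is a Wednesday.
The range spans 210 days (inclusive of both endpoints).
210 = 7 × 30, so the span is exactly 30 full weeks.
Each full week contributes 5 weekdays (Mon–Fri): 30 × 5 = 150.
Holidays: 4 February 2080 (Sun); 19 February 2080 (Mon); 14 May 2080 (Tue).
2 of the 3 holidays fall on weekdays; the rest are weekends and were already excluded.
Business days: 150 − 2 = 148.

148 working days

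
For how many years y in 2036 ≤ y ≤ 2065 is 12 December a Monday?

Day of week of December 12 in each year:
2036: Fri, 2037: Sat, 2038: Sun, 2039: Mon ✓, 2040: Wed, 2041: Thu, 2042: Fri, 2043: Sat, 2044: Mon ✓, 2045: Tue, 2046: Wed, 2047: Thu, 2048: Sat, 2049: Sun, 2050: Mon ✓, 2051: Tue, 2052: Thu, 2053: Fri, 2054: Sat, 2055: Sun, 2056: Tue, 2057: Wed, 2058: Thu, 2059: Fri, 2060: Sun, 2061: Mon ✓, 2062: Tue, 2063: Wed, 2064: Fri, 2065: Sat
Mondays: 2039, 2044, 2050, 2061.

4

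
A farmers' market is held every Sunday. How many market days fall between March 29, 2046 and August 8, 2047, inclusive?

March 29, 2046 is a Thursday.
The range spans 498 days (inclusive of both endpoints).
498 = 7 × 71 + 1, so there are 71 full weeks plus 1 extra day.
Each full week contributes one Sunday: 71 so far.
The 1 extra day is Thursday — none qualify.
Total: 71 + 0 = 71.

71 Sundays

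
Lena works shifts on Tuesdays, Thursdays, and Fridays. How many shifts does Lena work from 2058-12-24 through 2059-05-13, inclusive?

61

2058-12-24 is a Tuesday.
That's 141 days from start to end, counting both.
141 = 7 × 20 + 1, so there are 20 full weeks plus 1 extra day.
Each full week contributes 3 days from the set (Tue, Thu, Fri): 20 × 3 = 60.
The 1 extra day is Tue — 1 of them qualifies.
Total: 60 + 1 = 61.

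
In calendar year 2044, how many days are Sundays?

52

2044-01-01 is a Friday.
From 2044-01-01 to 2044-12-31 is 366 days inclusive.
366 = 7 × 52 + 2, so there are 52 full weeks plus 2 extra days.
Each full week contributes one Sunday: 52 so far.
The 2 extra days are Fri, Sat — none qualify.
Total: 52 + 0 = 52.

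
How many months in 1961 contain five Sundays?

5

A month has five Sundays exactly when Sunday falls within its first (length − 28) days.
Jan: 31 days, starts Sun → 5 of Sun, Mon, Tue ✓
Feb: 28 days, starts Wed → 5 of (none)
Mar: 31 days, starts Wed → 5 of Wed, Thu, Fri
Apr: 30 days, starts Sat → 5 of Sat, Sun ✓
May: 31 days, starts Mon → 5 of Mon, Tue, Wed
Jun: 30 days, starts Thu → 5 of Thu, Fri
Jul: 31 days, starts Sat → 5 of Sat, Sun, Mon ✓
Aug: 31 days, starts Tue → 5 of Tue, Wed, Thu
Sep: 30 days, starts Fri → 5 of Fri, Sat
Oct: 31 days, starts Sun → 5 of Sun, Mon, Tue ✓
Nov: 30 days, starts Wed → 5 of Wed, Thu
Dec: 31 days, starts Fri → 5 of Fri, Sat, Sun ✓
Months with five Sundays: Jan, Apr, Jul, Oct, Dec.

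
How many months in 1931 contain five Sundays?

A month has five Sundays exactly when Sunday falls within its first (length − 28) days.
Jan: 31 days, starts Thu → 5 of Thu, Fri, Sat
Feb: 28 days, starts Sun → 5 of (none)
Mar: 31 days, starts Sun → 5 of Sun, Mon, Tue ✓
Apr: 30 days, starts Wed → 5 of Wed, Thu
May: 31 days, starts Fri → 5 of Fri, Sat, Sun ✓
Jun: 30 days, starts Mon → 5 of Mon, Tue
Jul: 31 days, starts Wed → 5 of Wed, Thu, Fri
Aug: 31 days, starts Sat → 5 of Sat, Sun, Mon ✓
Sep: 30 days, starts Tue → 5 of Tue, Wed
Oct: 31 days, starts Thu → 5 of Thu, Fri, Sat
Nov: 30 days, starts Sun → 5 of Sun, Mon ✓
Dec: 31 days, starts Tue → 5 of Tue, Wed, Thu
Months with five Sundays: Mar, May, Aug, Nov.

4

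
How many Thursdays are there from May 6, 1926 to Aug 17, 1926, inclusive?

May 6, 1926 is a Thursday.
That's 104 days from start to end, counting both.
104 = 7 × 14 + 6, so there are 14 full weeks plus 6 extra days.
Each full week contributes one Thursday: 14 so far.
The 6 extra days are Thu, Fri, Sat, Sun, Mon, Tue — 1 of them qualifies.
Total: 14 + 1 = 15.

15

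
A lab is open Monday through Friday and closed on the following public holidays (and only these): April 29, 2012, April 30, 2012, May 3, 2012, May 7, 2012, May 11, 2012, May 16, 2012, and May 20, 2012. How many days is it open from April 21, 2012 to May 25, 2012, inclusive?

20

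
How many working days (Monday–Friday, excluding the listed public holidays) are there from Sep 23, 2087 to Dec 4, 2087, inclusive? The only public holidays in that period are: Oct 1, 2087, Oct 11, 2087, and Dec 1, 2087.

51

Sep 23, 2087 is a Tuesday.
That's 73 days from start to end, counting both.
73 = 7 × 10 + 3, so there are 10 full weeks plus 3 extra days.
Each full week contributes 5 weekdays (Mon–Fri): 10 × 5 = 50.
The 3 extra days are Tuesday, Wednesday, Thursday — 3 of them qualify.
Total: 50 + 3 = 53.
Holidays: Oct 1, 2087 (Wed); Oct 11, 2087 (Sat); Dec 1, 2087 (Mon).
2 of the 3 holidays fall on weekdays; the rest are weekends and were already excluded.
Business days: 53 − 2 = 51.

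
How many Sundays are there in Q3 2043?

2043-07-01 is a Wednesday.
From 2043-07-01 to 2043-09-30 is 92 days inclusive.
92 = 7 × 13 + 1, so there are 13 full weeks plus 1 extra day.
Each full week contributes one Sunday: 13 so far.
The 1 extra day is Wednesday — none qualify.
Total: 13 + 0 = 13.

13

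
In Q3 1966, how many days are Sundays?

July 1, 1966 is a Friday.
The range spans 92 days (inclusive of both endpoints).
92 = 7 × 13 + 1, so there are 13 full weeks plus 1 extra day.
Each full week contributes one Sunday: 13 so far.
The 1 extra day is Fri — none qualify.
Total: 13 + 0 = 13.

13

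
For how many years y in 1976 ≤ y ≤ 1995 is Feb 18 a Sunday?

2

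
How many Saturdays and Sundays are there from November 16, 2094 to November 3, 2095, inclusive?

100

November 16, 2094 is a Tuesday.
The range spans 353 days (inclusive of both endpoints).
353 = 7 × 50 + 3, so there are 50 full weeks plus 3 extra days.
Each full week contributes 2 weekend days (Sat, Sun): 50 × 2 = 100.
The 3 extra days are Tuesday, Wednesday, Thursday — none qualify.
Total: 100 + 0 = 100.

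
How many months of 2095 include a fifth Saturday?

A month has five Saturdays exactly when Saturday falls within its first (length − 28) days.
Jan: 31 days, starts Sat → 5 of Sat, Sun, Mon ✓
Feb: 28 days, starts Tue → 5 of (none)
Mar: 31 days, starts Tue → 5 of Tue, Wed, Thu
Apr: 30 days, starts Fri → 5 of Fri, Sat ✓
May: 31 days, starts Sun → 5 of Sun, Mon, Tue
Jun: 30 days, starts Wed → 5 of Wed, Thu
Jul: 31 days, starts Fri → 5 of Fri, Sat, Sun ✓
Aug: 31 days, starts Mon → 5 of Mon, Tue, Wed
Sep: 30 days, starts Thu → 5 of Thu, Fri
Oct: 31 days, starts Sat → 5 of Sat, Sun, Mon ✓
Nov: 30 days, starts Tue → 5 of Tue, Wed
Dec: 31 days, starts Thu → 5 of Thu, Fri, Sat ✓
Months with five Saturdays: Jan, Apr, Jul, Oct, Dec.

5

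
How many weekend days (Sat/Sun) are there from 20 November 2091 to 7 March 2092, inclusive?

30

20 November 2091 is a Tuesday.
From 20 November 2091 to 7 March 2092 is 109 days inclusive.
109 = 7 × 15 + 4, so there are 15 full weeks plus 4 extra days.
Each full week contributes 2 weekend days (Sat, Sun): 15 × 2 = 30.
The 4 extra days are Tue, Wed, Thu, Fri — none qualify.
Total: 30 + 0 = 30.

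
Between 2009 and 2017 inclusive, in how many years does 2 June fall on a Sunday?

1

Day of week of June 2 in each year:
2009: Tue, 2010: Wed, 2011: Thu, 2012: Sat, 2013: Sun ✓, 2014: Mon, 2015: Tue, 2016: Thu, 2017: Fri
Sundays: 2013.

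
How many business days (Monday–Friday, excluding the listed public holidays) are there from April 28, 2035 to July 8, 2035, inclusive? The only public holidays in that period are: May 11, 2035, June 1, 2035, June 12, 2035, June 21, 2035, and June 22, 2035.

45

April 28, 2035 is a Saturday.
That's 72 days from start to end, counting both.
72 = 7 × 10 + 2, so there are 10 full weeks plus 2 extra days.
Each full week contributes 5 weekdays (Mon–Fri): 10 × 5 = 50.
The 2 extra days are Sat, Sun — none qualify.
Total: 50 + 0 = 50.
Holidays: May 11, 2035 (Fri); June 1, 2035 (Fri); June 12, 2035 (Tue); June 21, 2035 (Thu); June 22, 2035 (Fri).
All 5 holidays fall on weekdays, so subtract 5.
Business days: 50 − 5 = 45.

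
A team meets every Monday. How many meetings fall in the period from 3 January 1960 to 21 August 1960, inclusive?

33 Mondays

3 January 1960 is a Sunday.
From 3 January 1960 to 21 August 1960 is 232 days inclusive.
232 = 7 × 33 + 1, so there are 33 full weeks plus 1 extra day.
Each full week contributes one Monday: 33 so far.
The 1 extra day is Sun — none qualify.
Total: 33 + 0 = 33.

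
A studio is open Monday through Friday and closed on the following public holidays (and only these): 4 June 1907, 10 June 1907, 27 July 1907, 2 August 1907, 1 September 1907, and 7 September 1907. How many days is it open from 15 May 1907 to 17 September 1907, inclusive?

87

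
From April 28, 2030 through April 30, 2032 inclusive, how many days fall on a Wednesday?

105

April 28, 2030 is a Sunday.
The range spans 734 days (inclusive of both endpoints).
734 = 7 × 104 + 6, so there are 104 full weeks plus 6 extra days.
Each full week contributes one Wednesday: 104 so far.
The 6 extra days are Sunday, Monday, Tuesday, Wednesday, Thursday, Friday — 1 of them qualifies.
Total: 104 + 1 = 105.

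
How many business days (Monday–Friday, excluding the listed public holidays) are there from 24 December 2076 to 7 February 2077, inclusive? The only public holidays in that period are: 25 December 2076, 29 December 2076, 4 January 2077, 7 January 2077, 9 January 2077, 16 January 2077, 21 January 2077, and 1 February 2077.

26 business days

24 December 2076 is a Thursday.
The range spans 46 days (inclusive of both endpoints).
46 = 7 × 6 + 4, so there are 6 full weeks plus 4 extra days.
Each full week contributes 5 weekdays (Mon–Fri): 6 × 5 = 30.
The 4 extra days are Thu, Fri, Sat, Sun — 2 of them qualify.
Total: 30 + 2 = 32.
Holidays: 25 December 2076 (Fri); 29 December 2076 (Tue); 4 January 2077 (Mon); 7 January 2077 (Thu); 9 January 2077 (Sat); 16 January 2077 (Sat); 21 January 2077 (Thu); 1 February 2077 (Mon).
6 of the 8 holidays fall on weekdays; the rest are weekends and were already excluded.
Business days: 32 − 6 = 26.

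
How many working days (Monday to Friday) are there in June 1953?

June 1, 1953 is a Monday.
The range spans 30 days (inclusive of both endpoints).
30 = 7 × 4 + 2, so there are 4 full weeks plus 2 extra days.
Each full week contributes 5 weekdays (Mon–Fri): 4 × 5 = 20.
The 2 extra days are Mon, Tue — 2 of them qualify.
Total: 20 + 2 = 22.

22 weekdays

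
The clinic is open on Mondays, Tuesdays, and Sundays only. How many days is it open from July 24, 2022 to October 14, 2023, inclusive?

192

July 24, 2022 is a Sunday.
That's 448 days from start to end, counting both.
448 = 7 × 64, so the span is exactly 64 full weeks.
Each full week contributes 3 days from the set (Mon, Tue, Sun): 64 × 3 = 192.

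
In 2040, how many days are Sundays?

53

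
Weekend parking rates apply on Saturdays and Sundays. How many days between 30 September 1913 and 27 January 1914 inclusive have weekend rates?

34

30 September 1913 is a Tuesday.
From 30 September 1913 to 27 January 1914 is 120 days inclusive.
120 = 7 × 17 + 1, so there are 17 full weeks plus 1 extra day.
Each full week contributes 2 weekend days (Sat, Sun): 17 × 2 = 34.
The 1 extra day is Tuesday — none qualify.
Total: 34 + 0 = 34.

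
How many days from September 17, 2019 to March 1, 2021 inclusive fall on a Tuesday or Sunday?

152

September 17, 2019 is a Tuesday.
That's 532 days from start to end, counting both.
532 = 7 × 76, so the span is exactly 76 full weeks.
Each full week contributes 2 days from the set (Tue, Sun): 76 × 2 = 152.
Total: 152.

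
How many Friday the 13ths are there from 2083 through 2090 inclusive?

12

Friday-the-13ths by year:
2083: Aug
2084: Oct
2085: Apr, Jul
2086: Sep, Dec
2087: Jun
2088: Feb, Aug
2089: May
2090: Jan, Oct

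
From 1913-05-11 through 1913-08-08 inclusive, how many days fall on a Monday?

13 Mondays

1913-05-11 is a Sunday.
That's 90 days from start to end, counting both.
90 = 7 × 12 + 6, so there are 12 full weeks plus 6 extra days.
Each full week contributes one Monday: 12 so far.
The 6 extra days are Sun, Mon, Tue, Wed, Thu, Fri — 1 of them qualifies.
Total: 12 + 1 = 13.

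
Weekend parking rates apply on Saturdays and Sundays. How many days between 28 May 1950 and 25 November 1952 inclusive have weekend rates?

261

28 May 1950 is a Sunday.
From 28 May 1950 to 25 November 1952 is 913 days inclusive.
913 = 7 × 130 + 3, so there are 130 full weeks plus 3 extra days.
Each full week contributes 2 weekend days (Sat, Sun): 130 × 2 = 260.
The 3 extra days are Sun, Mon, Tue — 1 of them qualifies.
Total: 260 + 1 = 261.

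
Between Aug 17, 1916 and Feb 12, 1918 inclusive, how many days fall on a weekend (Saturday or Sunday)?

Aug 17, 1916 is a Thursday.
From Aug 17, 1916 to Feb 12, 1918 is 545 days inclusive.
545 = 7 × 77 + 6, so there are 77 full weeks plus 6 extra days.
Each full week contributes 2 weekend days (Sat, Sun): 77 × 2 = 154.
The 6 extra days are Thursday, Friday, Saturday, Sunday, Monday, Tuesday — 2 of them qualify.
Total: 154 + 2 = 156.

156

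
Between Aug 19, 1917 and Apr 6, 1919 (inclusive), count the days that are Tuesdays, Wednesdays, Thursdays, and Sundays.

341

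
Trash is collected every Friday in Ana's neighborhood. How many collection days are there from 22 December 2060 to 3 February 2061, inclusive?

6

22 December 2060 is a Wednesday.
From 22 December 2060 to 3 February 2061 is 44 days inclusive.
44 = 7 × 6 + 2, so there are 6 full weeks plus 2 extra days.
Each full week contributes one Friday: 6 so far.
The 2 extra days are Wed, Thu — none qualify.
Total: 6 + 0 = 6.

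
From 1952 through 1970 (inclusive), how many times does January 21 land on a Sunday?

2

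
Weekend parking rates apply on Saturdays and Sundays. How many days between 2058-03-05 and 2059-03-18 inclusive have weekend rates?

108

2058-03-05 is a Tuesday.
From 2058-03-05 to 2059-03-18 is 379 days inclusive.
379 = 7 × 54 + 1, so there are 54 full weeks plus 1 extra day.
Each full week contributes 2 weekend days (Sat, Sun): 54 × 2 = 108.
The 1 extra day is Tue — none qualify.
Total: 108 + 0 = 108.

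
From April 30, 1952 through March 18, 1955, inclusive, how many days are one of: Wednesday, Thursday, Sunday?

April 30, 1952 is a Wednesday.
That's 1053 days from start to end, counting both.
1053 = 7 × 150 + 3, so there are 150 full weeks plus 3 extra days.
Each full week contributes 3 days from the set (Wed, Thu, Sun): 150 × 3 = 450.
The 3 extra days are Wednesday, Thursday, Friday — 2 of them qualify.
Total: 450 + 2 = 452.

452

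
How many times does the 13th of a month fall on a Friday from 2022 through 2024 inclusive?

5

Friday-the-13ths by year:
2022: May
2023: Jan, Oct
2024: Sep, Dec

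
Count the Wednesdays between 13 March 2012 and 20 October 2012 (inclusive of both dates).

13 March 2012 is a Tuesday.
That's 222 days from start to end, counting both.
222 = 7 × 31 + 5, so there are 31 full weeks plus 5 extra days.
Each full week contributes one Wednesday: 31 so far.
The 5 extra days are Tuesday, Wednesday, Thursday, Friday, Saturday — 1 of them qualifies.
Total: 31 + 1 = 32.

32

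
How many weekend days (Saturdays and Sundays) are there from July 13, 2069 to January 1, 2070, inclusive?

July 13, 2069 is a Saturday.
That's 173 days from start to end, counting both.
173 = 7 × 24 + 5, so there are 24 full weeks plus 5 extra days.
Each full week contributes 2 weekend days (Sat, Sun): 24 × 2 = 48.
The 5 extra days are Saturday, Sunday, Monday, Tuesday, Wednesday — 2 of them qualify.
Total: 48 + 2 = 50.

50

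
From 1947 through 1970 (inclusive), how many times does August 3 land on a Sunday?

Day of week of August 3 in each year:
1947: Sun ✓, 1948: Tue, 1949: Wed, 1950: Thu, 1951: Fri, 1952: Sun ✓, 1953: Mon, 1954: Tue, 1955: Wed, 1956: Fri, 1957: Sat, 1958: Sun ✓, 1959: Mon, 1960: Wed, 1961: Thu, 1962: Fri, 1963: Sat, 1964: Mon, 1965: Tue, 1966: Wed, 1967: Thu, 1968: Sat, 1969: Sun ✓, 1970: Mon
Sundays: 1947, 1952, 1958, 1969.

4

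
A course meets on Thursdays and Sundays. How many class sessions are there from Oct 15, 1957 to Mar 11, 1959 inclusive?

Oct 15, 1957 is a Tuesday.
That's 513 days from start to end, counting both.
513 = 7 × 73 + 2, so there are 73 full weeks plus 2 extra days.
Each full week contributes 2 days from the set (Thu, Sun): 73 × 2 = 146.
The 2 extra days are Tue, Wed — none qualify.
Total: 146 + 0 = 146.

146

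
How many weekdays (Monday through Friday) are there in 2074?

2074-01-01 is a Monday.
The range spans 365 days (inclusive of both endpoints).
365 = 7 × 52 + 1, so there are 52 full weeks plus 1 extra day.
Each full week contributes 5 weekdays (Mon–Fri): 52 × 5 = 260.
The 1 extra day is Mon — 1 of them qualifies.
Total: 260 + 1 = 261.

261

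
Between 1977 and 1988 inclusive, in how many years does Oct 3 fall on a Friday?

2

Day of week of October 3 in each year:
1977: Mon, 1978: Tue, 1979: Wed, 1980: Fri ✓, 1981: Sat, 1982: Sun, 1983: Mon, 1984: Wed, 1985: Thu, 1986: Fri ✓, 1987: Sat, 1988: Mon
Fridays: 1980, 1986.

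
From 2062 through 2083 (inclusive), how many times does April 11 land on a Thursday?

3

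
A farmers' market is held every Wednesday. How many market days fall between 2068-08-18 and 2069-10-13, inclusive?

2068-08-18 is a Saturday.
That's 422 days from start to end, counting both.
422 = 7 × 60 + 2, so there are 60 full weeks plus 2 extra days.
Each full week contributes one Wednesday: 60 so far.
The 2 extra days are Sat, Sun — none qualify.
Total: 60 + 0 = 60.

60 Wednesdays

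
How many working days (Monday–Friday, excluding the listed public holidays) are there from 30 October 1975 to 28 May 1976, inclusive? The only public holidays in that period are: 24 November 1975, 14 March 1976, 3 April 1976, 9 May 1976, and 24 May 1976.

150

30 October 1975 is a Thursday.
The range spans 212 days (inclusive of both endpoints).
212 = 7 × 30 + 2, so there are 30 full weeks plus 2 extra days.
Each full week contributes 5 weekdays (Mon–Fri): 30 × 5 = 150.
The 2 extra days are Thursday, Friday — 2 of them qualify.
Total: 150 + 2 = 152.
Holidays: 24 November 1975 (Mon); 14 March 1976 (Sun); 3 April 1976 (Sat); 9 May 1976 (Sun); 24 May 1976 (Mon).
2 of the 5 holidays fall on weekdays; the rest are weekends and were already excluded.
Business days: 152 − 2 = 150.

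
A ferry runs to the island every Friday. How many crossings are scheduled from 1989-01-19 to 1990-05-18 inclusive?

70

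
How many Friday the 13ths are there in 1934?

The 13th falls on a Friday when the month's 13th has weekday Fri.
Jan 13 is Sat; Feb 13 is Tue; Mar 13 is Tue; Apr 13 is Fri ✓; May 13 is Sun; Jun 13 is Wed; Jul 13 is Fri ✓; Aug 13 is Mon; Sep 13 is Thu; Oct 13 is Sat; Nov 13 is Tue; Dec 13 is Thu.
Friday the 13ths: Apr, Jul.

2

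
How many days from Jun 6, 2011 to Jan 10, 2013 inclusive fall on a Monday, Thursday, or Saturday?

Jun 6, 2011 is a Monday.
That's 585 days from start to end, counting both.
585 = 7 × 83 + 4, so there are 83 full weeks plus 4 extra days.
Each full week contributes 3 days from the set (Mon, Thu, Sat): 83 × 3 = 249.
The 4 extra days are Monday, Tuesday, Wednesday, Thursday — 2 of them qualify.
Total: 249 + 2 = 251.

251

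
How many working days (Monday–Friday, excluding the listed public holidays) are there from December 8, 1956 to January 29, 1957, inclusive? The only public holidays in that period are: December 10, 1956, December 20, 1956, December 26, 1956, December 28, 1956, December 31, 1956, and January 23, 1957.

December 8, 1956 is a Saturday.
From December 8, 1956 to January 29, 1957 is 53 days inclusive.
53 = 7 × 7 + 4, so there are 7 full weeks plus 4 extra days.
Each full week contributes 5 weekdays (Mon–Fri): 7 × 5 = 35.
The 4 extra days are Saturday, Sunday, Monday, Tuesday — 2 of them qualify.
Total: 35 + 2 = 37.
Holidays: December 10, 1956 (Mon); December 20, 1956 (Thu); December 26, 1956 (Wed); December 28, 1956 (Fri); December 31, 1956 (Mon); January 23, 1957 (Wed).
All 6 holidays fall on weekdays, so subtract 6.
Business days: 37 − 6 = 31.

31 working days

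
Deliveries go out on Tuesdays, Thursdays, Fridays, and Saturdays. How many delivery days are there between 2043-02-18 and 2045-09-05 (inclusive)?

2043-02-18 is a Wednesday.
From 2043-02-18 to 2045-09-05 is 931 days inclusive.
931 = 7 × 133, so the span is exactly 133 full weeks.
Each full week contributes 4 days from the set (Tue, Thu, Fri, Sat): 133 × 4 = 532.
Total: 532.

532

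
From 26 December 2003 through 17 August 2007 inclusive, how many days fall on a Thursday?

26 December 2003 is a Friday.
The range spans 1331 days (inclusive of both endpoints).
1331 = 7 × 190 + 1, so there are 190 full weeks plus 1 extra day.
Each full week contributes one Thursday: 190 so far.
The 1 extra day is Fri — none qualify.
Total: 190 + 0 = 190.

190 Thursdays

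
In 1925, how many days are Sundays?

52

January 1, 1925 is a Thursday.
That's 365 days from start to end, counting both.
365 = 7 × 52 + 1, so there are 52 full weeks plus 1 extra day.
Each full week contributes one Sunday: 52 so far.
The 1 extra day is Thursday — none qualify.
Total: 52 + 0 = 52.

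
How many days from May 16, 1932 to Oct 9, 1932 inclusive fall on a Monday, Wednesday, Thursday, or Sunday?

84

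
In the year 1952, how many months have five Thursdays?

A month has five Thursdays exactly when Thursday falls within its first (length − 28) days.
Jan: 31 days, starts Tue → 5 of Tue, Wed, Thu ✓
Feb: 29 days, starts Fri → 5 of Fri
Mar: 31 days, starts Sat → 5 of Sat, Sun, Mon
Apr: 30 days, starts Tue → 5 of Tue, Wed
May: 31 days, starts Thu → 5 of Thu, Fri, Sat ✓
Jun: 30 days, starts Sun → 5 of Sun, Mon
Jul: 31 days, starts Tue → 5 of Tue, Wed, Thu ✓
Aug: 31 days, starts Fri → 5 of Fri, Sat, Sun
Sep: 30 days, starts Mon → 5 of Mon, Tue
Oct: 31 days, starts Wed → 5 of Wed, Thu, Fri ✓
Nov: 30 days, starts Sat → 5 of Sat, Sun
Dec: 31 days, starts Mon → 5 of Mon, Tue, Wed
Months with five Thursdays: Jan, May, Jul, Oct.

4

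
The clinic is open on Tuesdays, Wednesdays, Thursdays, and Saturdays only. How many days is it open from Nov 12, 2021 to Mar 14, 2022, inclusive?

69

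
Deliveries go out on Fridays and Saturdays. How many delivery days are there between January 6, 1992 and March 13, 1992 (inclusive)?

January 6, 1992 is a Monday.
The range spans 68 days (inclusive of both endpoints).
68 = 7 × 9 + 5, so there are 9 full weeks plus 5 extra days.
Each full week contributes 2 days from the set (Fri, Sat): 9 × 2 = 18.
The 5 extra days are Monday, Tuesday, Wednesday, Thursday, Friday — 1 of them qualifies.
Total: 18 + 1 = 19.

19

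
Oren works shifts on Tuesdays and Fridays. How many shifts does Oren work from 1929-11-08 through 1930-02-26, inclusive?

32

1929-11-08 is a Friday.
From 1929-11-08 to 1930-02-26 is 111 days inclusive.
111 = 7 × 15 + 6, so there are 15 full weeks plus 6 extra days.
Each full week contributes 2 days from the set (Tue, Fri): 15 × 2 = 30.
The 6 extra days are Friday, Saturday, Sunday, Monday, Tuesday, Wednesday — 2 of them qualify.
Total: 30 + 2 = 32.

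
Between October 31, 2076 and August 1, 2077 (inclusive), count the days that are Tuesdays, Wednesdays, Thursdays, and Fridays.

156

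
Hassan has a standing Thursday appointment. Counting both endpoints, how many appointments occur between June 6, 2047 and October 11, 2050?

175

June 6, 2047 is a Thursday.
That's 1224 days from start to end, counting both.
1224 = 7 × 174 + 6, so there are 174 full weeks plus 6 extra days.
Each full week contributes one Thursday: 174 so far.
The 6 extra days are Thursday, Friday, Saturday, Sunday, Monday, Tuesday — 1 of them qualifies.
Total: 174 + 1 = 175.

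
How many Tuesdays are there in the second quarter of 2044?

13

Apr 1, 2044 is a Friday.
The range spans 91 days (inclusive of both endpoints).
91 = 7 × 13, so the span is exactly 13 full weeks.
Each full week contributes one Tuesday: 13 so far.
Total: 13.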